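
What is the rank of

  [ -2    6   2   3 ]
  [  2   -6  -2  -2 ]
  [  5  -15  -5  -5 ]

R1 → -1/2·R1
  [ 1   -3  -1  -3/2 ]
  [ 2   -6  -2    -2 ]
  [ 5  -15  -5    -5 ]
R2 → R2 − 2·R1
  [ 1   -3  -1  -3/2 ]
  [ 0    0   0     1 ]
  [ 5  -15  -5    -5 ]
R3 → R3 − 5·R1
  [ 1  -3  -1  -3/2 ]
  [ 0   0   0     1 ]
  [ 0   0   0   5/2 ]
R3 → R3 − 5/2·R2
  [ 1  -3  -1  -3/2 ]
  [ 0   0   0     1 ]
  [ 0   0   0     0 ]
R1 → R1 + 3/2·R2
  [ 1  -3  -1  0 ]
  [ 0   0   0  1 ]
  [ 0   0   0  0 ]
The reduced form has 2 nonzero rows.

rank = 2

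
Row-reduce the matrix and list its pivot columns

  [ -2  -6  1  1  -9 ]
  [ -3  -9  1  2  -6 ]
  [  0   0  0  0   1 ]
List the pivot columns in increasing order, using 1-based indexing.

1, 3, 5

R1 → -1/2·R1
  [  1   3  -1/2  -1/2  9/2 ]
  [ -3  -9     1     2   -6 ]
  [  0   0     0     0    1 ]
R2 → R2 + 3·R1
  [ 1  3  -1/2  -1/2   9/2 ]
  [ 0  0  -1/2   1/2  15/2 ]
  [ 0  0     0     0     1 ]
R2 → -2·R2
  [ 1  3  -1/2  -1/2  9/2 ]
  [ 0  0     1    -1  -15 ]
  [ 0  0     0     0    1 ]
R2 → R2 + 15·R3
  [ 1  3  -1/2  -1/2  9/2 ]
  [ 0  0     1    -1    0 ]
  [ 0  0     0     0    1 ]
R1 → R1 − 9/2·R3
  [ 1  3  -1/2  -1/2  0 ]
  [ 0  0     1    -1  0 ]
  [ 0  0     0     0  1 ]
R1 → R1 + 1/2·R2
  [ 1  3  0  -1  0 ]
  [ 0  0  1  -1  0 ]
  [ 0  0  0   0  1 ]
Pivot columns are the columns containing a leading 1.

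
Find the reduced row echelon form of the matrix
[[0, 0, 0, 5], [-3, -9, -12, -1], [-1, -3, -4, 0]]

ρ1 ↔ ρ2
  [ -3  -9  -12  -1 ]
  [  0   0    0   5 ]
  [ -1  -3   -4   0 ]
ρ1 ← -1/3·ρ1
  [  1   3   4  1/3 ]
  [  0   0   0    5 ]
  [ -1  -3  -4    0 ]
ρ3 ← ρ3 + ρ1
  [ 1  3  4  1/3 ]
  [ 0  0  0    5 ]
  [ 0  0  0  1/3 ]
ρ2 ← 1/5·ρ2
  [ 1  3  4  1/3 ]
  [ 0  0  0    1 ]
  [ 0  0  0  1/3 ]
ρ3 ← ρ3 − 1/3·ρ2
  [ 1  3  4  1/3 ]
  [ 0  0  0    1 ]
  [ 0  0  0    0 ]
ρ1 ← ρ1 − 1/3·ρ2
  [ 1  3  4  0 ]
  [ 0  0  0  1 ]
  [ 0  0  0  0 ]

[[1, 3, 4, 0], [0, 0, 0, 1], [0, 0, 0, 0]]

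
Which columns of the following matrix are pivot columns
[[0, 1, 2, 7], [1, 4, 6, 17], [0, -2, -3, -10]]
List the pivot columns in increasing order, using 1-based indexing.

1, 2, 3

R1 <=> R2
  [ 1   4   6   17 ]
  [ 0   1   2    7 ]
  [ 0  -2  -3  -10 ]
R3 → R3 + 2·R2
  [ 1  4  6  17 ]
  [ 0  1  2   7 ]
  [ 0  0  1   4 ]
R2 → R2 − 2·R3
  [ 1  4  6  17 ]
  [ 0  1  0  -1 ]
  [ 0  0  1   4 ]
R1 → R1 − 6·R3
  [ 1  4  0  -7 ]
  [ 0  1  0  -1 ]
  [ 0  0  1   4 ]
R1 → R1 − 4·R2
  [ 1  0  0  -3 ]
  [ 0  1  0  -1 ]
  [ 0  0  1   4 ]
Pivot columns are the columns containing a leading 1.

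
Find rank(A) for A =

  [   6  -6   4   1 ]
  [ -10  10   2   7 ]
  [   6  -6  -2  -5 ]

rank = 2

R1 -> 1/6·R1
  [   1  -1  2/3  1/6 ]
  [ -10  10    2    7 ]
  [   6  -6   -2   -5 ]
R2 -> R2 + 10·R1
  [ 1  -1   2/3   1/6 ]
  [ 0   0  26/3  26/3 ]
  [ 6  -6    -2    -5 ]
R3 -> R3 − 6·R1
  [ 1  -1   2/3   1/6 ]
  [ 0   0  26/3  26/3 ]
  [ 0   0    -6    -6 ]
R2 -> 3/26·R2
  [ 1  -1  2/3  1/6 ]
  [ 0   0    1    1 ]
  [ 0   0   -6   -6 ]
R3 -> R3 + 6·R2
  [ 1  -1  2/3  1/6 ]
  [ 0   0    1    1 ]
  [ 0   0    0    0 ]
R1 -> R1 − 2/3·R2
  [ 1  -1  0  -1/2 ]
  [ 0   0  1     1 ]
  [ 0   0  0     0 ]
The reduced form has 2 nonzero rows.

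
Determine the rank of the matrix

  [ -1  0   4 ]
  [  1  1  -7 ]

rank = 2

Multiply r1 by -1.
  [ 1  0  -4 ]
  [ 1  1  -7 ]
Subtract r1 from r2.
  [ 1  0  -4 ]
  [ 0  1  -3 ]
The reduced form has 2 nonzero rows.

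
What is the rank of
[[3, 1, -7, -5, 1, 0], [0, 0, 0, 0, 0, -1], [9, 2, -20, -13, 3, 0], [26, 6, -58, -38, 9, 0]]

Multiply R1 by 1/3.
  [  1  1/3  -7/3  -5/3  1/3   0 ]
  [  0    0     0     0    0  -1 ]
  [  9    2   -20   -13    3   0 ]
  [ 26    6   -58   -38    9   0 ]
Subtract 9 times R1 from R3.
  [  1  1/3  -7/3  -5/3  1/3   0 ]
  [  0    0     0     0    0  -1 ]
  [  0   -1     1     2    0   0 ]
  [ 26    6   -58   -38    9   0 ]
Subtract 26 times R1 from R4.
  [ 1   1/3  -7/3  -5/3  1/3   0 ]
  [ 0     0     0     0    0  -1 ]
  [ 0    -1     1     2    0   0 ]
  [ 0  -8/3   8/3  16/3  1/3   0 ]
Swap R2 and R3.
  [ 1   1/3  -7/3  -5/3  1/3   0 ]
  [ 0    -1     1     2    0   0 ]
  [ 0     0     0     0    0  -1 ]
  [ 0  -8/3   8/3  16/3  1/3   0 ]
Multiply R2 by -1.
  [ 1   1/3  -7/3  -5/3  1/3   0 ]
  [ 0     1    -1    -2    0   0 ]
  [ 0     0     0     0    0  -1 ]
  [ 0  -8/3   8/3  16/3  1/3   0 ]
Add 8/3 times R2 to R4.
  [ 1  1/3  -7/3  -5/3  1/3   0 ]
  [ 0    1    -1    -2    0   0 ]
  [ 0    0     0     0    0  -1 ]
  [ 0    0     0     0  1/3   0 ]
Swap R3 and R4.
  [ 1  1/3  -7/3  -5/3  1/3   0 ]
  [ 0    1    -1    -2    0   0 ]
  [ 0    0     0     0  1/3   0 ]
  [ 0    0     0     0    0  -1 ]
Multiply R3 by 3.
  [ 1  1/3  -7/3  -5/3  1/3   0 ]
  [ 0    1    -1    -2    0   0 ]
  [ 0    0     0     0    1   0 ]
  [ 0    0     0     0    0  -1 ]
Multiply R4 by -1.
  [ 1  1/3  -7/3  -5/3  1/3  0 ]
  [ 0    1    -1    -2    0  0 ]
  [ 0    0     0     0    1  0 ]
  [ 0    0     0     0    0  1 ]
Subtract 1/3 times R3 from R1.
  [ 1  1/3  -7/3  -5/3  0  0 ]
  [ 0    1    -1    -2  0  0 ]
  [ 0    0     0     0  1  0 ]
  [ 0    0     0     0  0  1 ]
Subtract 1/3 times R2 from R1.
  [ 1  0  -2  -1  0  0 ]
  [ 0  1  -1  -2  0  0 ]
  [ 0  0   0   0  1  0 ]
  [ 0  0   0   0  0  1 ]
The reduced form has 4 nonzero rows.

rank = 4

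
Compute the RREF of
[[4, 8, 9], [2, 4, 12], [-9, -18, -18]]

R1 := 1/4·R1
R2 := R2 − 2·R1
R3 := R3 + 9·R1
R2 := 2/15·R2
R3 := R3 − 9/4·R2
R1 := R1 − 9/4·R2

[[1, 2, 0], [0, 0, 1], [0, 0, 0]]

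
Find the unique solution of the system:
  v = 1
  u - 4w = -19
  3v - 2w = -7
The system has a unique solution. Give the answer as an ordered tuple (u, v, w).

(1, 1, 5)

Form the augmented matrix and row-reduce:
  [ 0  1   0  |    1 ]
  [ 1  0  -4  |  -19 ]
  [ 0  3  -2  |   -7 ]
Swap ρ1 and ρ2.
  [ 1  0  -4  |  -19 ]
  [ 0  1   0  |    1 ]
  [ 0  3  -2  |   -7 ]
Subtract 3 times ρ2 from ρ3.
  [ 1  0  -4  |  -19 ]
  [ 0  1   0  |    1 ]
  [ 0  0  -2  |  -10 ]
Multiply ρ3 by -1/2.
  [ 1  0  -4  |  -19 ]
  [ 0  1   0  |    1 ]
  [ 0  0   1  |    5 ]
Add 4 times ρ3 to ρ1.
  [ 1  0  0  |  1 ]
  [ 0  1  0  |  1 ]
  [ 0  0  1  |  5 ]
Reading off the last column: u = 1, v = 1, w = 5.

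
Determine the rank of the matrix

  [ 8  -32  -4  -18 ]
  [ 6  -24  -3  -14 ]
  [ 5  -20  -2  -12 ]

R1 -> 1/8·R1
  [ 1   -4  -1/2  -9/4 ]
  [ 6  -24    -3   -14 ]
  [ 5  -20    -2   -12 ]
R2 -> R2 − 6·R1
  [ 1   -4  -1/2  -9/4 ]
  [ 0    0     0  -1/2 ]
  [ 5  -20    -2   -12 ]
R3 -> R3 − 5·R1
  [ 1  -4  -1/2  -9/4 ]
  [ 0   0     0  -1/2 ]
  [ 0   0   1/2  -3/4 ]
R2 <=> R3
  [ 1  -4  -1/2  -9/4 ]
  [ 0   0   1/2  -3/4 ]
  [ 0   0     0  -1/2 ]
R2 -> 2·R2
  [ 1  -4  -1/2  -9/4 ]
  [ 0   0     1  -3/2 ]
  [ 0   0     0  -1/2 ]
R3 -> -2·R3
  [ 1  -4  -1/2  -9/4 ]
  [ 0   0     1  -3/2 ]
  [ 0   0     0     1 ]
R2 -> R2 + 3/2·R3
  [ 1  -4  -1/2  -9/4 ]
  [ 0   0     1     0 ]
  [ 0   0     0     1 ]
R1 -> R1 + 9/4·R3
  [ 1  -4  -1/2  0 ]
  [ 0   0     1  0 ]
  [ 0   0     0  1 ]
R1 -> R1 + 1/2·R2
  [ 1  -4  0  0 ]
  [ 0   0  1  0 ]
  [ 0   0  0  1 ]
The reduced form has 3 nonzero rows.

rank = 3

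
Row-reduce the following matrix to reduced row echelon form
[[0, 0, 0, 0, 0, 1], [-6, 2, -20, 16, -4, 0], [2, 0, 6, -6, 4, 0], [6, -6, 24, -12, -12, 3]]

R1 ↔ R2
  [ -6   2  -20   16   -4  0 ]
  [  0   0    0    0    0  1 ]
  [  2   0    6   -6    4  0 ]
  [  6  -6   24  -12  -12  3 ]
R1 := -1/6·R1
  [ 1  -1/3  10/3  -8/3  2/3  0 ]
  [ 0     0     0     0    0  1 ]
  [ 2     0     6    -6    4  0 ]
  [ 6    -6    24   -12  -12  3 ]
R3 := R3 − 2·R1
  [ 1  -1/3  10/3  -8/3  2/3  0 ]
  [ 0     0     0     0    0  1 ]
  [ 0   2/3  -2/3  -2/3  8/3  0 ]
  [ 6    -6    24   -12  -12  3 ]
R4 := R4 − 6·R1
  [ 1  -1/3  10/3  -8/3  2/3  0 ]
  [ 0     0     0     0    0  1 ]
  [ 0   2/3  -2/3  -2/3  8/3  0 ]
  [ 0    -4     4     4  -16  3 ]
R2 ↔ R3
  [ 1  -1/3  10/3  -8/3  2/3  0 ]
  [ 0   2/3  -2/3  -2/3  8/3  0 ]
  [ 0     0     0     0    0  1 ]
  [ 0    -4     4     4  -16  3 ]
R2 := 3/2·R2
  [ 1  -1/3  10/3  -8/3  2/3  0 ]
  [ 0     1    -1    -1    4  0 ]
  [ 0     0     0     0    0  1 ]
  [ 0    -4     4     4  -16  3 ]
R4 := R4 + 4·R2
  [ 1  -1/3  10/3  -8/3  2/3  0 ]
  [ 0     1    -1    -1    4  0 ]
  [ 0     0     0     0    0  1 ]
  [ 0     0     0     0    0  3 ]
R4 := R4 − 3·R3
  [ 1  -1/3  10/3  -8/3  2/3  0 ]
  [ 0     1    -1    -1    4  0 ]
  [ 0     0     0     0    0  1 ]
  [ 0     0     0     0    0  0 ]
R1 := R1 + 1/3·R2
  [ 1  0   3  -3  2  0 ]
  [ 0  1  -1  -1  4  0 ]
  [ 0  0   0   0  0  1 ]
  [ 0  0   0   0  0  0 ]

[[1, 0, 3, -3, 2, 0], [0, 1, -1, -1, 4, 0], [0, 0, 0, 0, 0, 1], [0, 0, 0, 0, 0, 0]]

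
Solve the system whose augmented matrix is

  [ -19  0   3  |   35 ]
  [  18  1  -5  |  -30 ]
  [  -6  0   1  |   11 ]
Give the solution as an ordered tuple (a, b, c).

(-2, 1, -1)

R1 := -1/19·R1
  [  1  0  -3/19  |  -35/19 ]
  [ 18  1     -5  |     -30 ]
  [ -6  0      1  |      11 ]
R2 := R2 − 18·R1
  [  1  0   -3/19  |  -35/19 ]
  [  0  1  -41/19  |   60/19 ]
  [ -6  0       1  |      11 ]
R3 := R3 + 6·R1
  [ 1  0   -3/19  |  -35/19 ]
  [ 0  1  -41/19  |   60/19 ]
  [ 0  0    1/19  |   -1/19 ]
R3 := 19·R3
  [ 1  0   -3/19  |  -35/19 ]
  [ 0  1  -41/19  |   60/19 ]
  [ 0  0       1  |      -1 ]
R2 := R2 + 41/19·R3
  [ 1  0  -3/19  |  -35/19 ]
  [ 0  1      0  |       1 ]
  [ 0  0      1  |      -1 ]
R1 := R1 + 3/19·R3
  [ 1  0  0  |  -2 ]
  [ 0  1  0  |   1 ]
  [ 0  0  1  |  -1 ]
Reading off the last column: a = -2, b = 1, c = -1.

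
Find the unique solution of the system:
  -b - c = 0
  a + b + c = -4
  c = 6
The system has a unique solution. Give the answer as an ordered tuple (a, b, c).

Form the augmented matrix and row-reduce:
  [ 0  -1  -1  |   0 ]
  [ 1   1   1  |  -4 ]
  [ 0   0   1  |   6 ]
R1 <-> R2
  [ 1   1   1  |  -4 ]
  [ 0  -1  -1  |   0 ]
  [ 0   0   1  |   6 ]
R2 → -1·R2
  [ 1  1  1  |  -4 ]
  [ 0  1  1  |   0 ]
  [ 0  0  1  |   6 ]
R2 → R2 − R3
  [ 1  1  1  |  -4 ]
  [ 0  1  0  |  -6 ]
  [ 0  0  1  |   6 ]
R1 → R1 − R3
  [ 1  1  0  |  -10 ]
  [ 0  1  0  |   -6 ]
  [ 0  0  1  |    6 ]
R1 → R1 − R2
  [ 1  0  0  |  -4 ]
  [ 0  1  0  |  -6 ]
  [ 0  0  1  |   6 ]
Reading off the last column: a = -4, b = -6, c = 6.

(-4, -6, 6)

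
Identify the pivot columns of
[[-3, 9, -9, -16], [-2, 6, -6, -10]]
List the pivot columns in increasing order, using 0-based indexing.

r1 ← -1/3·r1
  [  1  -3   3  16/3 ]
  [ -2   6  -6   -10 ]
r2 ← r2 + 2·r1
  [ 1  -3  3  16/3 ]
  [ 0   0  0   2/3 ]
r2 ← 3/2·r2
  [ 1  -3  3  16/3 ]
  [ 0   0  0     1 ]
r1 ← r1 − 16/3·r2
  [ 1  -3  3  0 ]
  [ 0   0  0  1 ]
Pivot columns are the columns containing a leading 1.

0, 3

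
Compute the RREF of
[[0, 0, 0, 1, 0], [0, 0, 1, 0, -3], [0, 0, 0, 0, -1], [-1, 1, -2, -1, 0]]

r1 <-> r4
r1 ← -1·r1
r3 <-> r4
r4 ← -1·r4
r2 ← r2 + 3·r4
r1 ← r1 − r3
r1 ← r1 − 2·r2

[[1, -1, 0, 0, 0], [0, 0, 1, 0, 0], [0, 0, 0, 1, 0], [0, 0, 0, 0, 1]]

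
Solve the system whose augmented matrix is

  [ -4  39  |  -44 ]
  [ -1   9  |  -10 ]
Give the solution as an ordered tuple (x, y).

(-2, -4/3)

Multiply r1 by -1/4.
  [  1  -39/4  |   11 ]
  [ -1      9  |  -10 ]
Add r1 to r2.
  [ 1  -39/4  |  11 ]
  [ 0   -3/4  |   1 ]
Multiply r2 by -4/3.
  [ 1  -39/4  |    11 ]
  [ 0      1  |  -4/3 ]
Add 39/4 times r2 to r1.
  [ 1  0  |    -2 ]
  [ 0  1  |  -4/3 ]
Reading off the last column: x = -2, y = -4/3.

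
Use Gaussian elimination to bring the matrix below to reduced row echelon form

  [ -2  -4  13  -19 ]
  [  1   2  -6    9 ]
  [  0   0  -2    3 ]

Multiply R1 by -1/2.
  [ 1  2  -13/2  19/2 ]
  [ 1  2     -6     9 ]
  [ 0  0     -2     3 ]
Subtract R1 from R2.
  [ 1  2  -13/2  19/2 ]
  [ 0  0    1/2  -1/2 ]
  [ 0  0     -2     3 ]
Multiply R2 by 2.
  [ 1  2  -13/2  19/2 ]
  [ 0  0      1    -1 ]
  [ 0  0     -2     3 ]
Add 2 times R2 to R3.
  [ 1  2  -13/2  19/2 ]
  [ 0  0      1    -1 ]
  [ 0  0      0     1 ]
Add R3 to R2.
  [ 1  2  -13/2  19/2 ]
  [ 0  0      1     0 ]
  [ 0  0      0     1 ]
Subtract 19/2 times R3 from R1.
  [ 1  2  -13/2  0 ]
  [ 0  0      1  0 ]
  [ 0  0      0  1 ]
Add 13/2 times R2 to R1.
  [ 1  2  0  0 ]
  [ 0  0  1  0 ]
  [ 0  0  0  1 ]

[[1, 2, 0, 0], [0, 0, 1, 0], [0, 0, 0, 1]]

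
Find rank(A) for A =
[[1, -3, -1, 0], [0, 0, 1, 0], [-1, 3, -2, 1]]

rank = 3

R3 -> R3 + R1
R3 -> R3 + 3·R2
R1 -> R1 + R2
The reduced form has 3 nonzero rows.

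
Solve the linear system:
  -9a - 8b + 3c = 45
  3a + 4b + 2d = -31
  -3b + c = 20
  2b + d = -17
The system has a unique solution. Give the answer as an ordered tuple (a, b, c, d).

(1, -6, 2, -5)

Form the augmented matrix and row-reduce:
  [ -9  -8  3  0  |   45 ]
  [  3   4  0  2  |  -31 ]
  [  0  -3  1  0  |   20 ]
  [  0   2  0  1  |  -17 ]
R1 → -1/9·R1
  [ 1  8/9  -1/3  0  |   -5 ]
  [ 3    4     0  2  |  -31 ]
  [ 0   -3     1  0  |   20 ]
  [ 0    2     0  1  |  -17 ]
R2 → R2 − 3·R1
  [ 1  8/9  -1/3  0  |   -5 ]
  [ 0  4/3     1  2  |  -16 ]
  [ 0   -3     1  0  |   20 ]
  [ 0    2     0  1  |  -17 ]
R2 → 3/4·R2
  [ 1  8/9  -1/3    0  |   -5 ]
  [ 0    1   3/4  3/2  |  -12 ]
  [ 0   -3     1    0  |   20 ]
  [ 0    2     0    1  |  -17 ]
R3 → R3 + 3·R2
  [ 1  8/9  -1/3    0  |   -5 ]
  [ 0    1   3/4  3/2  |  -12 ]
  [ 0    0  13/4  9/2  |  -16 ]
  [ 0    2     0    1  |  -17 ]
R4 → R4 − 2·R2
  [ 1  8/9  -1/3    0  |   -5 ]
  [ 0    1   3/4  3/2  |  -12 ]
  [ 0    0  13/4  9/2  |  -16 ]
  [ 0    0  -3/2   -2  |    7 ]
R3 → 4/13·R3
  [ 1  8/9  -1/3      0  |      -5 ]
  [ 0    1   3/4    3/2  |     -12 ]
  [ 0    0     1  18/13  |  -64/13 ]
  [ 0    0  -3/2     -2  |       7 ]
R4 → R4 + 3/2·R3
  [ 1  8/9  -1/3      0  |      -5 ]
  [ 0    1   3/4    3/2  |     -12 ]
  [ 0    0     1  18/13  |  -64/13 ]
  [ 0    0     0   1/13  |   -5/13 ]
R4 → 13·R4
  [ 1  8/9  -1/3      0  |      -5 ]
  [ 0    1   3/4    3/2  |     -12 ]
  [ 0    0     1  18/13  |  -64/13 ]
  [ 0    0     0      1  |      -5 ]
R3 → R3 − 18/13·R4
  [ 1  8/9  -1/3    0  |   -5 ]
  [ 0    1   3/4  3/2  |  -12 ]
  [ 0    0     1    0  |    2 ]
  [ 0    0     0    1  |   -5 ]
R2 → R2 − 3/2·R4
  [ 1  8/9  -1/3  0  |    -5 ]
  [ 0    1   3/4  0  |  -9/2 ]
  [ 0    0     1  0  |     2 ]
  [ 0    0     0  1  |    -5 ]
R2 → R2 − 3/4·R3
  [ 1  8/9  -1/3  0  |  -5 ]
  [ 0    1     0  0  |  -6 ]
  [ 0    0     1  0  |   2 ]
  [ 0    0     0  1  |  -5 ]
R1 → R1 + 1/3·R3
  [ 1  8/9  0  0  |  -13/3 ]
  [ 0    1  0  0  |     -6 ]
  [ 0    0  1  0  |      2 ]
  [ 0    0  0  1  |     -5 ]
R1 → R1 − 8/9·R2
  [ 1  0  0  0  |   1 ]
  [ 0  1  0  0  |  -6 ]
  [ 0  0  1  0  |   2 ]
  [ 0  0  0  1  |  -5 ]
Reading off the last column: a = 1, b = -6, c = 2, d = -5.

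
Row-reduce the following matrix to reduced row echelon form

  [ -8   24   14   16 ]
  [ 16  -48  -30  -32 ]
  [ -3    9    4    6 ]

R1 -> -1/8·R1
  [  1   -3  -7/4   -2 ]
  [ 16  -48   -30  -32 ]
  [ -3    9     4    6 ]
R2 -> R2 − 16·R1
  [  1  -3  -7/4  -2 ]
  [  0   0    -2   0 ]
  [ -3   9     4   6 ]
R3 -> R3 + 3·R1
  [ 1  -3  -7/4  -2 ]
  [ 0   0    -2   0 ]
  [ 0   0  -5/4   0 ]
R2 -> -1/2·R2
  [ 1  -3  -7/4  -2 ]
  [ 0   0     1   0 ]
  [ 0   0  -5/4   0 ]
R3 -> R3 + 5/4·R2
  [ 1  -3  -7/4  -2 ]
  [ 0   0     1   0 ]
  [ 0   0     0   0 ]
R1 -> R1 + 7/4·R2
  [ 1  -3  0  -2 ]
  [ 0   0  1   0 ]
  [ 0   0  0   0 ]

[[1, -3, 0, -2], [0, 0, 1, 0], [0, 0, 0, 0]]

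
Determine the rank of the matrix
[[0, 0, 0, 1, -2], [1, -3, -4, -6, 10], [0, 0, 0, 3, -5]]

rank = 3

R1 <-> R2
R3 → R3 − 3·R2
R2 → R2 + 2·R3
R1 → R1 − 10·R3
R1 → R1 + 6·R2
The reduced form has 3 nonzero rows.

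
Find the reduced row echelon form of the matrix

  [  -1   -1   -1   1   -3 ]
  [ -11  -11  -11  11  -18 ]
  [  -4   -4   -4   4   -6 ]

ρ1 → -1·ρ1
  [   1    1    1  -1    3 ]
  [ -11  -11  -11  11  -18 ]
  [  -4   -4   -4   4   -6 ]
ρ2 → ρ2 + 11·ρ1
  [  1   1   1  -1   3 ]
  [  0   0   0   0  15 ]
  [ -4  -4  -4   4  -6 ]
ρ3 → ρ3 + 4·ρ1
  [ 1  1  1  -1   3 ]
  [ 0  0  0   0  15 ]
  [ 0  0  0   0   6 ]
ρ2 → 1/15·ρ2
  [ 1  1  1  -1  3 ]
  [ 0  0  0   0  1 ]
  [ 0  0  0   0  6 ]
ρ3 → ρ3 − 6·ρ2
  [ 1  1  1  -1  3 ]
  [ 0  0  0   0  1 ]
  [ 0  0  0   0  0 ]
ρ1 → ρ1 − 3·ρ2
  [ 1  1  1  -1  0 ]
  [ 0  0  0   0  1 ]
  [ 0  0  0   0  0 ]

[[1, 1, 1, -1, 0], [0, 0, 0, 0, 1], [0, 0, 0, 0, 0]]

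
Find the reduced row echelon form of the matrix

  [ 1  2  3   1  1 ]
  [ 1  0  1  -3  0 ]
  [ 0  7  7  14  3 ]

[[1, 0, 1, -3, 0], [0, 1, 1, 2, 0], [0, 0, 0, 0, 1]]

ρ2 → ρ2 − ρ1
  [ 1   2   3   1   1 ]
  [ 0  -2  -2  -4  -1 ]
  [ 0   7   7  14   3 ]
ρ2 → -1/2·ρ2
  [ 1  2  3   1    1 ]
  [ 0  1  1   2  1/2 ]
  [ 0  7  7  14    3 ]
ρ3 → ρ3 − 7·ρ2
  [ 1  2  3  1     1 ]
  [ 0  1  1  2   1/2 ]
  [ 0  0  0  0  -1/2 ]
ρ3 → -2·ρ3
  [ 1  2  3  1    1 ]
  [ 0  1  1  2  1/2 ]
  [ 0  0  0  0    1 ]
ρ2 → ρ2 − 1/2·ρ3
  [ 1  2  3  1  1 ]
  [ 0  1  1  2  0 ]
  [ 0  0  0  0  1 ]
ρ1 → ρ1 − ρ3
  [ 1  2  3  1  0 ]
  [ 0  1  1  2  0 ]
  [ 0  0  0  0  1 ]
ρ1 → ρ1 − 2·ρ2
  [ 1  0  1  -3  0 ]
  [ 0  1  1   2  0 ]
  [ 0  0  0   0  1 ]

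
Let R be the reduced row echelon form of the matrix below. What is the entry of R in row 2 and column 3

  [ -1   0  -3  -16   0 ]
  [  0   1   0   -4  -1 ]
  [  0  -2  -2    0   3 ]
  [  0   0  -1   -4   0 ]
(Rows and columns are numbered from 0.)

4

Multiply R1 by -1.
  [ 1   0   3  16   0 ]
  [ 0   1   0  -4  -1 ]
  [ 0  -2  -2   0   3 ]
  [ 0   0  -1  -4   0 ]
Add 2 times R2 to R3.
  [ 1  0   3  16   0 ]
  [ 0  1   0  -4  -1 ]
  [ 0  0  -2  -8   1 ]
  [ 0  0  -1  -4   0 ]
Multiply R3 by -1/2.
  [ 1  0   3  16     0 ]
  [ 0  1   0  -4    -1 ]
  [ 0  0   1   4  -1/2 ]
  [ 0  0  -1  -4     0 ]
Add R3 to R4.
  [ 1  0  3  16     0 ]
  [ 0  1  0  -4    -1 ]
  [ 0  0  1   4  -1/2 ]
  [ 0  0  0   0  -1/2 ]
Multiply R4 by -2.
  [ 1  0  3  16     0 ]
  [ 0  1  0  -4    -1 ]
  [ 0  0  1   4  -1/2 ]
  [ 0  0  0   0     1 ]
Add 1/2 times R4 to R3.
  [ 1  0  3  16   0 ]
  [ 0  1  0  -4  -1 ]
  [ 0  0  1   4   0 ]
  [ 0  0  0   0   1 ]
Add R4 to R2.
  [ 1  0  3  16  0 ]
  [ 0  1  0  -4  0 ]
  [ 0  0  1   4  0 ]
  [ 0  0  0   0  1 ]
Subtract 3 times R3 from R1.
  [ 1  0  0   4  0 ]
  [ 0  1  0  -4  0 ]
  [ 0  0  1   4  0 ]
  [ 0  0  0   0  1 ]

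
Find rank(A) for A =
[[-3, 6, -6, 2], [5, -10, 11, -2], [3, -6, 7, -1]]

rank = 3

R1 ← -1/3·R1
  [ 1   -2   2  -2/3 ]
  [ 5  -10  11    -2 ]
  [ 3   -6   7    -1 ]
R2 ← R2 − 5·R1
  [ 1  -2  2  -2/3 ]
  [ 0   0  1   4/3 ]
  [ 3  -6  7    -1 ]
R3 ← R3 − 3·R1
  [ 1  -2  2  -2/3 ]
  [ 0   0  1   4/3 ]
  [ 0   0  1     1 ]
R3 ← R3 − R2
  [ 1  -2  2  -2/3 ]
  [ 0   0  1   4/3 ]
  [ 0   0  0  -1/3 ]
R3 ← -3·R3
  [ 1  -2  2  -2/3 ]
  [ 0   0  1   4/3 ]
  [ 0   0  0     1 ]
R2 ← R2 − 4/3·R3
  [ 1  -2  2  -2/3 ]
  [ 0   0  1     0 ]
  [ 0   0  0     1 ]
R1 ← R1 + 2/3·R3
  [ 1  -2  2  0 ]
  [ 0   0  1  0 ]
  [ 0   0  0  1 ]
R1 ← R1 − 2·R2
  [ 1  -2  0  0 ]
  [ 0   0  1  0 ]
  [ 0   0  0  1 ]
The reduced form has 3 nonzero rows.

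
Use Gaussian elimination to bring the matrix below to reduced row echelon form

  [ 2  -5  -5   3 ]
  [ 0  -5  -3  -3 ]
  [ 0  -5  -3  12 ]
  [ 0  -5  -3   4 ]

R1 -> 1/2·R1
  [ 1  -5/2  -5/2  3/2 ]
  [ 0    -5    -3   -3 ]
  [ 0    -5    -3   12 ]
  [ 0    -5    -3    4 ]
R2 -> -1/5·R2
  [ 1  -5/2  -5/2  3/2 ]
  [ 0     1   3/5  3/5 ]
  [ 0    -5    -3   12 ]
  [ 0    -5    -3    4 ]
R3 -> R3 + 5·R2
  [ 1  -5/2  -5/2  3/2 ]
  [ 0     1   3/5  3/5 ]
  [ 0     0     0   15 ]
  [ 0    -5    -3    4 ]
R4 -> R4 + 5·R2
  [ 1  -5/2  -5/2  3/2 ]
  [ 0     1   3/5  3/5 ]
  [ 0     0     0   15 ]
  [ 0     0     0    7 ]
R3 -> 1/15·R3
  [ 1  -5/2  -5/2  3/2 ]
  [ 0     1   3/5  3/5 ]
  [ 0     0     0    1 ]
  [ 0     0     0    7 ]
R4 -> R4 − 7·R3
  [ 1  -5/2  -5/2  3/2 ]
  [ 0     1   3/5  3/5 ]
  [ 0     0     0    1 ]
  [ 0     0     0    0 ]
R2 -> R2 − 3/5·R3
  [ 1  -5/2  -5/2  3/2 ]
  [ 0     1   3/5    0 ]
  [ 0     0     0    1 ]
  [ 0     0     0    0 ]
R1 -> R1 − 3/2·R3
  [ 1  -5/2  -5/2  0 ]
  [ 0     1   3/5  0 ]
  [ 0     0     0  1 ]
  [ 0     0     0  0 ]
R1 -> R1 + 5/2·R2
  [ 1  0   -1  0 ]
  [ 0  1  3/5  0 ]
  [ 0  0    0  1 ]
  [ 0  0    0  0 ]

[[1, 0, -1, 0], [0, 1, 3/5, 0], [0, 0, 0, 1], [0, 0, 0, 0]]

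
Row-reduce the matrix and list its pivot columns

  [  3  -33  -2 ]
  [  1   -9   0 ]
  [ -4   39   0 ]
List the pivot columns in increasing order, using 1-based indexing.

1, 2, 3

Multiply R1 by 1/3.
  [  1  -11  -2/3 ]
  [  1   -9     0 ]
  [ -4   39     0 ]
Subtract R1 from R2.
  [  1  -11  -2/3 ]
  [  0    2   2/3 ]
  [ -4   39     0 ]
Add 4 times R1 to R3.
  [ 1  -11  -2/3 ]
  [ 0    2   2/3 ]
  [ 0   -5  -8/3 ]
Multiply R2 by 1/2.
  [ 1  -11  -2/3 ]
  [ 0    1   1/3 ]
  [ 0   -5  -8/3 ]
Add 5 times R2 to R3.
  [ 1  -11  -2/3 ]
  [ 0    1   1/3 ]
  [ 0    0    -1 ]
Multiply R3 by -1.
  [ 1  -11  -2/3 ]
  [ 0    1   1/3 ]
  [ 0    0     1 ]
Subtract 1/3 times R3 from R2.
  [ 1  -11  -2/3 ]
  [ 0    1     0 ]
  [ 0    0     1 ]
Add 2/3 times R3 to R1.
  [ 1  -11  0 ]
  [ 0    1  0 ]
  [ 0    0  1 ]
Add 11 times R2 to R1.
  [ 1  0  0 ]
  [ 0  1  0 ]
  [ 0  0  1 ]
Pivot columns are the columns containing a leading 1.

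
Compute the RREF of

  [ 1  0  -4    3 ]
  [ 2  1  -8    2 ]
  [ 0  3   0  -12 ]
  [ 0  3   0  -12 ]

ρ2 ← ρ2 − 2·ρ1
ρ3 ← ρ3 − 3·ρ2
ρ4 ← ρ4 − 3·ρ2

[[1, 0, -4, 3], [0, 1, 0, -4], [0, 0, 0, 0], [0, 0, 0, 0]]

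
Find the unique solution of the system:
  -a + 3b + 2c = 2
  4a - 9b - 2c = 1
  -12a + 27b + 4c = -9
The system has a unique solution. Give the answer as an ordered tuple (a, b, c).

Form the augmented matrix and row-reduce:
  [  -1   3   2  |   2 ]
  [   4  -9  -2  |   1 ]
  [ -12  27   4  |  -9 ]
R1 ← -1·R1
  [   1  -3  -2  |  -2 ]
  [   4  -9  -2  |   1 ]
  [ -12  27   4  |  -9 ]
R2 ← R2 − 4·R1
  [   1  -3  -2  |  -2 ]
  [   0   3   6  |   9 ]
  [ -12  27   4  |  -9 ]
R3 ← R3 + 12·R1
  [ 1  -3   -2  |   -2 ]
  [ 0   3    6  |    9 ]
  [ 0  -9  -20  |  -33 ]
R2 ← 1/3·R2
  [ 1  -3   -2  |   -2 ]
  [ 0   1    2  |    3 ]
  [ 0  -9  -20  |  -33 ]
R3 ← R3 + 9·R2
  [ 1  -3  -2  |  -2 ]
  [ 0   1   2  |   3 ]
  [ 0   0  -2  |  -6 ]
R3 ← -1/2·R3
  [ 1  -3  -2  |  -2 ]
  [ 0   1   2  |   3 ]
  [ 0   0   1  |   3 ]
R2 ← R2 − 2·R3
  [ 1  -3  -2  |  -2 ]
  [ 0   1   0  |  -3 ]
  [ 0   0   1  |   3 ]
R1 ← R1 + 2·R3
  [ 1  -3  0  |   4 ]
  [ 0   1  0  |  -3 ]
  [ 0   0  1  |   3 ]
R1 ← R1 + 3·R2
  [ 1  0  0  |  -5 ]
  [ 0  1  0  |  -3 ]
  [ 0  0  1  |   3 ]
Reading off the last column: a = -5, b = -3, c = 3.

(-5, -3, 3)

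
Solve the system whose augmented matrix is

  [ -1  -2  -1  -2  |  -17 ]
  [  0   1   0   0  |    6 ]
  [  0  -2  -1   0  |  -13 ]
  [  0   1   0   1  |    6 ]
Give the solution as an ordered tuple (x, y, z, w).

(4, 6, 1, 0)

R1 → -1·R1
  [ 1   2   1  2  |   17 ]
  [ 0   1   0  0  |    6 ]
  [ 0  -2  -1  0  |  -13 ]
  [ 0   1   0  1  |    6 ]
R3 → R3 + 2·R2
  [ 1  2   1  2  |  17 ]
  [ 0  1   0  0  |   6 ]
  [ 0  0  -1  0  |  -1 ]
  [ 0  1   0  1  |   6 ]
R4 → R4 − R2
  [ 1  2   1  2  |  17 ]
  [ 0  1   0  0  |   6 ]
  [ 0  0  -1  0  |  -1 ]
  [ 0  0   0  1  |   0 ]
R3 → -1·R3
  [ 1  2  1  2  |  17 ]
  [ 0  1  0  0  |   6 ]
  [ 0  0  1  0  |   1 ]
  [ 0  0  0  1  |   0 ]
R1 → R1 − 2·R4
  [ 1  2  1  0  |  17 ]
  [ 0  1  0  0  |   6 ]
  [ 0  0  1  0  |   1 ]
  [ 0  0  0  1  |   0 ]
R1 → R1 − R3
  [ 1  2  0  0  |  16 ]
  [ 0  1  0  0  |   6 ]
  [ 0  0  1  0  |   1 ]
  [ 0  0  0  1  |   0 ]
R1 → R1 − 2·R2
  [ 1  0  0  0  |  4 ]
  [ 0  1  0  0  |  6 ]
  [ 0  0  1  0  |  1 ]
  [ 0  0  0  1  |  0 ]
Reading off the last column: x = 4, y = 6, z = 1, w = 0.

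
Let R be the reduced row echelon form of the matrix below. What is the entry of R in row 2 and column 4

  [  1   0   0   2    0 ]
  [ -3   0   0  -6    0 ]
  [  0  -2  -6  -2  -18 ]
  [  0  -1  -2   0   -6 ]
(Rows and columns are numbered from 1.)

-2

Add 3 times r1 to r2.
Swap r2 and r3.
Multiply r2 by -1/2.
Add r2 to r4.
Swap r3 and r4.
Subtract 3 times r3 from r2.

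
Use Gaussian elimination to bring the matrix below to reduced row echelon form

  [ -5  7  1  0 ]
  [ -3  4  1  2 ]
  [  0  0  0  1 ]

[[1, 0, -3, 0], [0, 1, -2, 0], [0, 0, 0, 1]]

R1 → -1/5·R1
  [  1  -7/5  -1/5  0 ]
  [ -3     4     1  2 ]
  [  0     0     0  1 ]
R2 → R2 + 3·R1
  [ 1  -7/5  -1/5  0 ]
  [ 0  -1/5   2/5  2 ]
  [ 0     0     0  1 ]
R2 → -5·R2
  [ 1  -7/5  -1/5    0 ]
  [ 0     1    -2  -10 ]
  [ 0     0     0    1 ]
R2 → R2 + 10·R3
  [ 1  -7/5  -1/5  0 ]
  [ 0     1    -2  0 ]
  [ 0     0     0  1 ]
R1 → R1 + 7/5·R2
  [ 1  0  -3  0 ]
  [ 0  1  -2  0 ]
  [ 0  0   0  1 ]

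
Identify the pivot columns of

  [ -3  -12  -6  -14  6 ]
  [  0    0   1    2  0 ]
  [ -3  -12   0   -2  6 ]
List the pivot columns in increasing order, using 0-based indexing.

R1 -> -1/3·R1
  [  1    4  2  14/3  -2 ]
  [  0    0  1     2   0 ]
  [ -3  -12  0    -2   6 ]
R3 -> R3 + 3·R1
  [ 1  4  2  14/3  -2 ]
  [ 0  0  1     2   0 ]
  [ 0  0  6    12   0 ]
R3 -> R3 − 6·R2
  [ 1  4  2  14/3  -2 ]
  [ 0  0  1     2   0 ]
  [ 0  0  0     0   0 ]
R1 -> R1 − 2·R2
  [ 1  4  0  2/3  -2 ]
  [ 0  0  1    2   0 ]
  [ 0  0  0    0   0 ]
Pivot columns are the columns containing a leading 1.

0, 2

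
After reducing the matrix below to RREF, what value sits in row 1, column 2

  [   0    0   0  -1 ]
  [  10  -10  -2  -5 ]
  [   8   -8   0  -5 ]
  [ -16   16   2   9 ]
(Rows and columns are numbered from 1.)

-1

Swap r1 and r2.
  [  10  -10  -2  -5 ]
  [   0    0   0  -1 ]
  [   8   -8   0  -5 ]
  [ -16   16   2   9 ]
Multiply r1 by 1/10.
  [   1  -1  -1/5  -1/2 ]
  [   0   0     0    -1 ]
  [   8  -8     0    -5 ]
  [ -16  16     2     9 ]
Subtract 8 times r1 from r3.
  [   1  -1  -1/5  -1/2 ]
  [   0   0     0    -1 ]
  [   0   0   8/5    -1 ]
  [ -16  16     2     9 ]
Add 16 times r1 to r4.
  [ 1  -1  -1/5  -1/2 ]
  [ 0   0     0    -1 ]
  [ 0   0   8/5    -1 ]
  [ 0   0  -6/5     1 ]
Swap r2 and r3.
  [ 1  -1  -1/5  -1/2 ]
  [ 0   0   8/5    -1 ]
  [ 0   0     0    -1 ]
  [ 0   0  -6/5     1 ]
Multiply r2 by 5/8.
  [ 1  -1  -1/5  -1/2 ]
  [ 0   0     1  -5/8 ]
  [ 0   0     0    -1 ]
  [ 0   0  -6/5     1 ]
Add 6/5 times r2 to r4.
  [ 1  -1  -1/5  -1/2 ]
  [ 0   0     1  -5/8 ]
  [ 0   0     0    -1 ]
  [ 0   0     0   1/4 ]
Multiply r3 by -1.
  [ 1  -1  -1/5  -1/2 ]
  [ 0   0     1  -5/8 ]
  [ 0   0     0     1 ]
  [ 0   0     0   1/4 ]
Subtract 1/4 times r3 from r4.
  [ 1  -1  -1/5  -1/2 ]
  [ 0   0     1  -5/8 ]
  [ 0   0     0     1 ]
  [ 0   0     0     0 ]
Add 5/8 times r3 to r2.
  [ 1  -1  -1/5  -1/2 ]
  [ 0   0     1     0 ]
  [ 0   0     0     1 ]
  [ 0   0     0     0 ]
Add 1/2 times r3 to r1.
  [ 1  -1  -1/5  0 ]
  [ 0   0     1  0 ]
  [ 0   0     0  1 ]
  [ 0   0     0  0 ]
Add 1/5 times r2 to r1.
  [ 1  -1  0  0 ]
  [ 0   0  1  0 ]
  [ 0   0  0  1 ]
  [ 0   0  0  0 ]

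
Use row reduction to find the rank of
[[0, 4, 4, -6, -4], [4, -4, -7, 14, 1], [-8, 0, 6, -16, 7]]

rank = 3

ρ1 <-> ρ2
  [  4  -4  -7   14   1 ]
  [  0   4   4   -6  -4 ]
  [ -8   0   6  -16   7 ]
ρ1 := 1/4·ρ1
  [  1  -1  -7/4  7/2  1/4 ]
  [  0   4     4   -6   -4 ]
  [ -8   0     6  -16    7 ]
ρ3 := ρ3 + 8·ρ1
  [ 1  -1  -7/4  7/2  1/4 ]
  [ 0   4     4   -6   -4 ]
  [ 0  -8    -8   12    9 ]
ρ2 := 1/4·ρ2
  [ 1  -1  -7/4   7/2  1/4 ]
  [ 0   1     1  -3/2   -1 ]
  [ 0  -8    -8    12    9 ]
ρ3 := ρ3 + 8·ρ2
  [ 1  -1  -7/4   7/2  1/4 ]
  [ 0   1     1  -3/2   -1 ]
  [ 0   0     0     0    1 ]
ρ2 := ρ2 + ρ3
  [ 1  -1  -7/4   7/2  1/4 ]
  [ 0   1     1  -3/2    0 ]
  [ 0   0     0     0    1 ]
ρ1 := ρ1 − 1/4·ρ3
  [ 1  -1  -7/4   7/2  0 ]
  [ 0   1     1  -3/2  0 ]
  [ 0   0     0     0  1 ]
ρ1 := ρ1 + ρ2
  [ 1  0  -3/4     2  0 ]
  [ 0  1     1  -3/2  0 ]
  [ 0  0     0     0  1 ]
The reduced form has 3 nonzero rows.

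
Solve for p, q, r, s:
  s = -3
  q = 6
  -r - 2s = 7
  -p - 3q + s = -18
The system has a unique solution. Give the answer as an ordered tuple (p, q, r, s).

(-3, 6, -1, -3)

Form the augmented matrix and row-reduce:
  [  0   0   0   1  |   -3 ]
  [  0   1   0   0  |    6 ]
  [  0   0  -1  -2  |    7 ]
  [ -1  -3   0   1  |  -18 ]
ρ1 <-> ρ4
  [ -1  -3   0   1  |  -18 ]
  [  0   1   0   0  |    6 ]
  [  0   0  -1  -2  |    7 ]
  [  0   0   0   1  |   -3 ]
ρ1 ← -1·ρ1
  [ 1  3   0  -1  |  18 ]
  [ 0  1   0   0  |   6 ]
  [ 0  0  -1  -2  |   7 ]
  [ 0  0   0   1  |  -3 ]
ρ3 ← -1·ρ3
  [ 1  3  0  -1  |  18 ]
  [ 0  1  0   0  |   6 ]
  [ 0  0  1   2  |  -7 ]
  [ 0  0  0   1  |  -3 ]
ρ3 ← ρ3 − 2·ρ4
  [ 1  3  0  -1  |  18 ]
  [ 0  1  0   0  |   6 ]
  [ 0  0  1   0  |  -1 ]
  [ 0  0  0   1  |  -3 ]
ρ1 ← ρ1 + ρ4
  [ 1  3  0  0  |  15 ]
  [ 0  1  0  0  |   6 ]
  [ 0  0  1  0  |  -1 ]
  [ 0  0  0  1  |  -3 ]
ρ1 ← ρ1 − 3·ρ2
  [ 1  0  0  0  |  -3 ]
  [ 0  1  0  0  |   6 ]
  [ 0  0  1  0  |  -1 ]
  [ 0  0  0  1  |  -3 ]
Reading off the last column: p = -3, q = 6, r = -1, s = -3.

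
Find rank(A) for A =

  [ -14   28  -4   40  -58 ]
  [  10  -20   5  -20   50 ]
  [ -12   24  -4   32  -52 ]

R1 := -1/14·R1
  [   1   -2  2/7  -20/7  29/7 ]
  [  10  -20    5    -20    50 ]
  [ -12   24   -4     32   -52 ]
R2 := R2 − 10·R1
  [   1  -2   2/7  -20/7  29/7 ]
  [   0   0  15/7   60/7  60/7 ]
  [ -12  24    -4     32   -52 ]
R3 := R3 + 12·R1
  [ 1  -2   2/7  -20/7   29/7 ]
  [ 0   0  15/7   60/7   60/7 ]
  [ 0   0  -4/7  -16/7  -16/7 ]
R2 := 7/15·R2
  [ 1  -2   2/7  -20/7   29/7 ]
  [ 0   0     1      4      4 ]
  [ 0   0  -4/7  -16/7  -16/7 ]
R3 := R3 + 4/7·R2
  [ 1  -2  2/7  -20/7  29/7 ]
  [ 0   0    1      4     4 ]
  [ 0   0    0      0     0 ]
R1 := R1 − 2/7·R2
  [ 1  -2  0  -4  3 ]
  [ 0   0  1   4  4 ]
  [ 0   0  0   0  0 ]
The reduced form has 2 nonzero rows.

rank = 2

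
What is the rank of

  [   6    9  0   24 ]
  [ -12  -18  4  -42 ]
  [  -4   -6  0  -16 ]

rank = 2

ρ1 -> 1/6·ρ1
  [   1  3/2  0    4 ]
  [ -12  -18  4  -42 ]
  [  -4   -6  0  -16 ]
ρ2 -> ρ2 + 12·ρ1
  [  1  3/2  0    4 ]
  [  0    0  4    6 ]
  [ -4   -6  0  -16 ]
ρ3 -> ρ3 + 4·ρ1
  [ 1  3/2  0  4 ]
  [ 0    0  4  6 ]
  [ 0    0  0  0 ]
ρ2 -> 1/4·ρ2
  [ 1  3/2  0    4 ]
  [ 0    0  1  3/2 ]
  [ 0    0  0    0 ]
The reduced form has 2 nonzero rows.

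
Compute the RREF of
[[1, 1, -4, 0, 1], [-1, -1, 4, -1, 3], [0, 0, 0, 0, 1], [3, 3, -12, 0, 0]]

Add R1 to R2.
  [ 1  1   -4   0  1 ]
  [ 0  0    0  -1  4 ]
  [ 0  0    0   0  1 ]
  [ 3  3  -12   0  0 ]
Subtract 3 times R1 from R4.
  [ 1  1  -4   0   1 ]
  [ 0  0   0  -1   4 ]
  [ 0  0   0   0   1 ]
  [ 0  0   0   0  -3 ]
Multiply R2 by -1.
  [ 1  1  -4  0   1 ]
  [ 0  0   0  1  -4 ]
  [ 0  0   0  0   1 ]
  [ 0  0   0  0  -3 ]
Add 3 times R3 to R4.
  [ 1  1  -4  0   1 ]
  [ 0  0   0  1  -4 ]
  [ 0  0   0  0   1 ]
  [ 0  0   0  0   0 ]
Add 4 times R3 to R2.
  [ 1  1  -4  0  1 ]
  [ 0  0   0  1  0 ]
  [ 0  0   0  0  1 ]
  [ 0  0   0  0  0 ]
Subtract R3 from R1.
  [ 1  1  -4  0  0 ]
  [ 0  0   0  1  0 ]
  [ 0  0   0  0  1 ]
  [ 0  0   0  0  0 ]

[[1, 1, -4, 0, 0], [0, 0, 0, 1, 0], [0, 0, 0, 0, 1], [0, 0, 0, 0, 0]]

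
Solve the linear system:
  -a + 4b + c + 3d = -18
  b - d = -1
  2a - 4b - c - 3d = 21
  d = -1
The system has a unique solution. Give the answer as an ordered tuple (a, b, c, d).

(3, -2, -4, -1)

Form the augmented matrix and row-reduce:
  [ -1   4   1   3  |  -18 ]
  [  0   1   0  -1  |   -1 ]
  [  2  -4  -1  -3  |   21 ]
  [  0   0   0   1  |   -1 ]
R1 -> -1·R1
  [ 1  -4  -1  -3  |  18 ]
  [ 0   1   0  -1  |  -1 ]
  [ 2  -4  -1  -3  |  21 ]
  [ 0   0   0   1  |  -1 ]
R3 -> R3 − 2·R1
  [ 1  -4  -1  -3  |   18 ]
  [ 0   1   0  -1  |   -1 ]
  [ 0   4   1   3  |  -15 ]
  [ 0   0   0   1  |   -1 ]
R3 -> R3 − 4·R2
  [ 1  -4  -1  -3  |   18 ]
  [ 0   1   0  -1  |   -1 ]
  [ 0   0   1   7  |  -11 ]
  [ 0   0   0   1  |   -1 ]
R3 -> R3 − 7·R4
  [ 1  -4  -1  -3  |  18 ]
  [ 0   1   0  -1  |  -1 ]
  [ 0   0   1   0  |  -4 ]
  [ 0   0   0   1  |  -1 ]
R2 -> R2 + R4
  [ 1  -4  -1  -3  |  18 ]
  [ 0   1   0   0  |  -2 ]
  [ 0   0   1   0  |  -4 ]
  [ 0   0   0   1  |  -1 ]
R1 -> R1 + 3·R4
  [ 1  -4  -1  0  |  15 ]
  [ 0   1   0  0  |  -2 ]
  [ 0   0   1  0  |  -4 ]
  [ 0   0   0  1  |  -1 ]
R1 -> R1 + R3
  [ 1  -4  0  0  |  11 ]
  [ 0   1  0  0  |  -2 ]
  [ 0   0  1  0  |  -4 ]
  [ 0   0  0  1  |  -1 ]
R1 -> R1 + 4·R2
  [ 1  0  0  0  |   3 ]
  [ 0  1  0  0  |  -2 ]
  [ 0  0  1  0  |  -4 ]
  [ 0  0  0  1  |  -1 ]
Reading off the last column: a = 3, b = -2, c = -4, d = -1.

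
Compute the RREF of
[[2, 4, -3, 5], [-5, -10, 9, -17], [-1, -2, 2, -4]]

[[1, 2, 0, -2], [0, 0, 1, -3], [0, 0, 0, 0]]

r1 → 1/2·r1
r2 → r2 + 5·r1
r3 → r3 + r1
r2 → 2/3·r2
r3 → r3 − 1/2·r2
r1 → r1 + 3/2·r2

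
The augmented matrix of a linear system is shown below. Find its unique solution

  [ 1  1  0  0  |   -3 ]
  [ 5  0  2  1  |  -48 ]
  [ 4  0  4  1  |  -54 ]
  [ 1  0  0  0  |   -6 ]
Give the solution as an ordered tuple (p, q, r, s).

R2 ← R2 − 5·R1
R3 ← R3 − 4·R1
R4 ← R4 − R1
R2 ← -1/5·R2
R3 ← R3 + 4·R2
R4 ← R4 + R2
R3 ← 5/12·R3
R4 ← R4 + 2/5·R3
R4 ← -6·R4
R3 ← R3 − 1/12·R4
R2 ← R2 + 1/5·R4
R2 ← R2 + 2/5·R3
R1 ← R1 − R2
Reading off the last column: p = -6, q = 3, r = -6, s = -6.

(-6, 3, -6, -6)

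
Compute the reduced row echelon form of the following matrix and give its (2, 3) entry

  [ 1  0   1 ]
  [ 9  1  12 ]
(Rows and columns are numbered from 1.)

3

r2 := r2 − 9·r1
  [ 1  0  1 ]
  [ 0  1  3 ]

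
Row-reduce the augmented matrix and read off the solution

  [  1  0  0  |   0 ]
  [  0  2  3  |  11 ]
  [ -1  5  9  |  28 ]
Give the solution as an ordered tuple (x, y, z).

(0, 5, 1/3)

R3 -> R3 + R1
R2 -> 1/2·R2
R3 -> R3 − 5·R2
R3 -> 2/3·R3
R2 -> R2 − 3/2·R3
Reading off the last column: x = 0, y = 5, z = 1/3.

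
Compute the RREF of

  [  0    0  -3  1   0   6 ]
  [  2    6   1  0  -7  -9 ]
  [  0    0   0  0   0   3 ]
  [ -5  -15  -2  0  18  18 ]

[[1, 3, 0, 0, -4, 0], [0, 0, 1, 0, 1, 0], [0, 0, 0, 1, 3, 0], [0, 0, 0, 0, 0, 1]]

R1 <-> R2
  [  2    6   1  0  -7  -9 ]
  [  0    0  -3  1   0   6 ]
  [  0    0   0  0   0   3 ]
  [ -5  -15  -2  0  18  18 ]
R1 -> 1/2·R1
  [  1    3  1/2  0  -7/2  -9/2 ]
  [  0    0   -3  1     0     6 ]
  [  0    0    0  0     0     3 ]
  [ -5  -15   -2  0    18    18 ]
R4 -> R4 + 5·R1
  [ 1  3  1/2  0  -7/2  -9/2 ]
  [ 0  0   -3  1     0     6 ]
  [ 0  0    0  0     0     3 ]
  [ 0  0  1/2  0   1/2  -9/2 ]
R2 -> -1/3·R2
  [ 1  3  1/2     0  -7/2  -9/2 ]
  [ 0  0    1  -1/3     0    -2 ]
  [ 0  0    0     0     0     3 ]
  [ 0  0  1/2     0   1/2  -9/2 ]
R4 -> R4 − 1/2·R2
  [ 1  3  1/2     0  -7/2  -9/2 ]
  [ 0  0    1  -1/3     0    -2 ]
  [ 0  0    0     0     0     3 ]
  [ 0  0    0   1/6   1/2  -7/2 ]
R3 <-> R4
  [ 1  3  1/2     0  -7/2  -9/2 ]
  [ 0  0    1  -1/3     0    -2 ]
  [ 0  0    0   1/6   1/2  -7/2 ]
  [ 0  0    0     0     0     3 ]
R3 -> 6·R3
  [ 1  3  1/2     0  -7/2  -9/2 ]
  [ 0  0    1  -1/3     0    -2 ]
  [ 0  0    0     1     3   -21 ]
  [ 0  0    0     0     0     3 ]
R4 -> 1/3·R4
  [ 1  3  1/2     0  -7/2  -9/2 ]
  [ 0  0    1  -1/3     0    -2 ]
  [ 0  0    0     1     3   -21 ]
  [ 0  0    0     0     0     1 ]
R3 -> R3 + 21·R4
  [ 1  3  1/2     0  -7/2  -9/2 ]
  [ 0  0    1  -1/3     0    -2 ]
  [ 0  0    0     1     3     0 ]
  [ 0  0    0     0     0     1 ]
R2 -> R2 + 2·R4
  [ 1  3  1/2     0  -7/2  -9/2 ]
  [ 0  0    1  -1/3     0     0 ]
  [ 0  0    0     1     3     0 ]
  [ 0  0    0     0     0     1 ]
R1 -> R1 + 9/2·R4
  [ 1  3  1/2     0  -7/2  0 ]
  [ 0  0    1  -1/3     0  0 ]
  [ 0  0    0     1     3  0 ]
  [ 0  0    0     0     0  1 ]
R2 -> R2 + 1/3·R3
  [ 1  3  1/2  0  -7/2  0 ]
  [ 0  0    1  0     1  0 ]
  [ 0  0    0  1     3  0 ]
  [ 0  0    0  0     0  1 ]
R1 -> R1 − 1/2·R2
  [ 1  3  0  0  -4  0 ]
  [ 0  0  1  0   1  0 ]
  [ 0  0  0  1   3  0 ]
  [ 0  0  0  0   0  1 ]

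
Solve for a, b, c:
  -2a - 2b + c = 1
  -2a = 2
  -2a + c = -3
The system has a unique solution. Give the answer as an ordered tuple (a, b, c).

(-1, -2, -5)

Form the augmented matrix and row-reduce:
  [ -2  -2  1  |   1 ]
  [ -2   0  0  |   2 ]
  [ -2   0  1  |  -3 ]
Multiply ρ1 by -1/2.
Add 2 times ρ1 to ρ2.
Add 2 times ρ1 to ρ3.
Multiply ρ2 by 1/2.
Subtract 2 times ρ2 from ρ3.
Add 1/2 times ρ3 to ρ2.
Add 1/2 times ρ3 to ρ1.
Subtract ρ2 from ρ1.
Reading off the last column: a = -1, b = -2, c = -5.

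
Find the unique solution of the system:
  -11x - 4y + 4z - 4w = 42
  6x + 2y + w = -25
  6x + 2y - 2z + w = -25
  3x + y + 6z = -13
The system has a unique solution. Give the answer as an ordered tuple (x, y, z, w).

(-6, 5, 0, 1)

Form the augmented matrix and row-reduce:
  [ -11  -4   4  -4  |   42 ]
  [   6   2   0   1  |  -25 ]
  [   6   2  -2   1  |  -25 ]
  [   3   1   6   0  |  -13 ]
r1 := -1/11·r1
  [ 1  4/11  -4/11  4/11  |  -42/11 ]
  [ 6     2      0     1  |     -25 ]
  [ 6     2     -2     1  |     -25 ]
  [ 3     1      6     0  |     -13 ]
r2 := r2 − 6·r1
  [ 1   4/11  -4/11    4/11  |  -42/11 ]
  [ 0  -2/11  24/11  -13/11  |  -23/11 ]
  [ 6      2     -2       1  |     -25 ]
  [ 3      1      6       0  |     -13 ]
r3 := r3 − 6·r1
  [ 1   4/11  -4/11    4/11  |  -42/11 ]
  [ 0  -2/11  24/11  -13/11  |  -23/11 ]
  [ 0  -2/11   2/11  -13/11  |  -23/11 ]
  [ 3      1      6       0  |     -13 ]
r4 := r4 − 3·r1
  [ 1   4/11  -4/11    4/11  |  -42/11 ]
  [ 0  -2/11  24/11  -13/11  |  -23/11 ]
  [ 0  -2/11   2/11  -13/11  |  -23/11 ]
  [ 0  -1/11  78/11  -12/11  |  -17/11 ]
r2 := -11/2·r2
  [ 1   4/11  -4/11    4/11  |  -42/11 ]
  [ 0      1    -12    13/2  |    23/2 ]
  [ 0  -2/11   2/11  -13/11  |  -23/11 ]
  [ 0  -1/11  78/11  -12/11  |  -17/11 ]
r3 := r3 + 2/11·r2
  [ 1   4/11  -4/11    4/11  |  -42/11 ]
  [ 0      1    -12    13/2  |    23/2 ]
  [ 0      0     -2       0  |       0 ]
  [ 0  -1/11  78/11  -12/11  |  -17/11 ]
r4 := r4 + 1/11·r2
  [ 1  4/11  -4/11  4/11  |  -42/11 ]
  [ 0     1    -12  13/2  |    23/2 ]
  [ 0     0     -2     0  |       0 ]
  [ 0     0      6  -1/2  |    -1/2 ]
r3 := -1/2·r3
  [ 1  4/11  -4/11  4/11  |  -42/11 ]
  [ 0     1    -12  13/2  |    23/2 ]
  [ 0     0      1     0  |       0 ]
  [ 0     0      6  -1/2  |    -1/2 ]
r4 := r4 − 6·r3
  [ 1  4/11  -4/11  4/11  |  -42/11 ]
  [ 0     1    -12  13/2  |    23/2 ]
  [ 0     0      1     0  |       0 ]
  [ 0     0      0  -1/2  |    -1/2 ]
r4 := -2·r4
  [ 1  4/11  -4/11  4/11  |  -42/11 ]
  [ 0     1    -12  13/2  |    23/2 ]
  [ 0     0      1     0  |       0 ]
  [ 0     0      0     1  |       1 ]
r2 := r2 − 13/2·r4
  [ 1  4/11  -4/11  4/11  |  -42/11 ]
  [ 0     1    -12     0  |       5 ]
  [ 0     0      1     0  |       0 ]
  [ 0     0      0     1  |       1 ]
r1 := r1 − 4/11·r4
  [ 1  4/11  -4/11  0  |  -46/11 ]
  [ 0     1    -12  0  |       5 ]
  [ 0     0      1  0  |       0 ]
  [ 0     0      0  1  |       1 ]
r2 := r2 + 12·r3
  [ 1  4/11  -4/11  0  |  -46/11 ]
  [ 0     1      0  0  |       5 ]
  [ 0     0      1  0  |       0 ]
  [ 0     0      0  1  |       1 ]
r1 := r1 + 4/11·r3
  [ 1  4/11  0  0  |  -46/11 ]
  [ 0     1  0  0  |       5 ]
  [ 0     0  1  0  |       0 ]
  [ 0     0  0  1  |       1 ]
r1 := r1 − 4/11·r2
  [ 1  0  0  0  |  -6 ]
  [ 0  1  0  0  |   5 ]
  [ 0  0  1  0  |   0 ]
  [ 0  0  0  1  |   1 ]
Reading off the last column: x = -6, y = 5, z = 0, w = 1.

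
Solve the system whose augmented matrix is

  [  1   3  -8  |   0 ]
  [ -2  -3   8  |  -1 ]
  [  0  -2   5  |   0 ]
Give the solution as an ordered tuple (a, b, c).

Add 2 times ρ1 to ρ2.
  [ 1   3  -8  |   0 ]
  [ 0   3  -8  |  -1 ]
  [ 0  -2   5  |   0 ]
Multiply ρ2 by 1/3.
  [ 1   3    -8  |     0 ]
  [ 0   1  -8/3  |  -1/3 ]
  [ 0  -2     5  |     0 ]
Add 2 times ρ2 to ρ3.
  [ 1  3    -8  |     0 ]
  [ 0  1  -8/3  |  -1/3 ]
  [ 0  0  -1/3  |  -2/3 ]
Multiply ρ3 by -3.
  [ 1  3    -8  |     0 ]
  [ 0  1  -8/3  |  -1/3 ]
  [ 0  0     1  |     2 ]
Add 8/3 times ρ3 to ρ2.
  [ 1  3  -8  |  0 ]
  [ 0  1   0  |  5 ]
  [ 0  0   1  |  2 ]
Add 8 times ρ3 to ρ1.
  [ 1  3  0  |  16 ]
  [ 0  1  0  |   5 ]
  [ 0  0  1  |   2 ]
Subtract 3 times ρ2 from ρ1.
  [ 1  0  0  |  1 ]
  [ 0  1  0  |  5 ]
  [ 0  0  1  |  2 ]
Reading off the last column: a = 1, b = 5, c = 2.

(1, 5, 2)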